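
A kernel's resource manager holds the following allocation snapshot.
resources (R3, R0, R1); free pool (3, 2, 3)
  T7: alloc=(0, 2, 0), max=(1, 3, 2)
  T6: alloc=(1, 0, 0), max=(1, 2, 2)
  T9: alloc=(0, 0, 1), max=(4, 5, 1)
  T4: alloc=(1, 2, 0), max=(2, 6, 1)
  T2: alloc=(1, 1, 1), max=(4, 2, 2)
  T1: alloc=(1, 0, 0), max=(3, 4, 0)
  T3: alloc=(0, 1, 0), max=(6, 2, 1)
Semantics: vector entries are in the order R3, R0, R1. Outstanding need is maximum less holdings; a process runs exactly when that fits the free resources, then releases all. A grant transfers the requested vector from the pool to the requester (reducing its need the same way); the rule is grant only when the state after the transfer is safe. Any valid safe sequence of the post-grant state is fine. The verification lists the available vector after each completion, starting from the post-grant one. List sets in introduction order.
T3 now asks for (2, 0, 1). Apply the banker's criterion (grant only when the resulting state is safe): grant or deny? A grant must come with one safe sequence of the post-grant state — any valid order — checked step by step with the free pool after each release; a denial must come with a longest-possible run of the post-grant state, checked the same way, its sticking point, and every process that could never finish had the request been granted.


GRANT — the state after the grant stays safe, e.g. via T7, T6, T1, T4, T2, T3, T9.
Key observation: (1, 2, 2) free after granting still covers T7 first, and each release covers the next.
Step-by-step check of the post-grant state:
  pool = (1, 2, 2)
  T7 needs (1, 1, 2) <= (1, 2, 2) -> finishes; pool += (0, 2, 0) = (1, 4, 2)
  T6 needs (0, 2, 2) <= (1, 4, 2) -> finishes; pool += (1, 0, 0) = (2, 4, 2)
  T1 needs (2, 4, 0) <= (2, 4, 2) -> finishes; pool += (1, 0, 0) = (3, 4, 2)
  T4 needs (1, 4, 1) <= (3, 4, 2) -> finishes; pool += (1, 2, 0) = (4, 6, 2)
  T2 needs (3, 1, 1) <= (4, 6, 2) -> finishes; pool += (1, 1, 1) = (5, 7, 3)
  T3 needs (4, 1, 0) <= (5, 7, 3) -> finishes; pool += (2, 1, 1) = (7, 8, 4)
  T9 needs (4, 5, 0) <= (7, 8, 4) -> finishes; pool += (0, 0, 1) = (7, 8, 5)


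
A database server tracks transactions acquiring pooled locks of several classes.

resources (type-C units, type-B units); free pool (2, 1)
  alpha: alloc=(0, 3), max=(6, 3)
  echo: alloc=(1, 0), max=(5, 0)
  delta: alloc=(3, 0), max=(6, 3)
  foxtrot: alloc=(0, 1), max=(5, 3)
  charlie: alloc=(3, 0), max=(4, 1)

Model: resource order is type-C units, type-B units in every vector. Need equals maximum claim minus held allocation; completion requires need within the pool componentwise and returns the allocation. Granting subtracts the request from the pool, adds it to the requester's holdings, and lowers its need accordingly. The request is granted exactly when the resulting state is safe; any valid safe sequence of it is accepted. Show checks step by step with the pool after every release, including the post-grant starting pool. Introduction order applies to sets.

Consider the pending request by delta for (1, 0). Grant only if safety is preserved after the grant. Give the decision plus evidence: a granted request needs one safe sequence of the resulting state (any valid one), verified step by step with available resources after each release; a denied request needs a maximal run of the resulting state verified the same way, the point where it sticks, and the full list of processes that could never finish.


DENY: after the grant no complete ordering would exist.
Key observation: after charlie, echo the pool peaks at (5, 1), and each blocked process is short somewhere: alpha on type-C units; delta on type-B units; foxtrot on type-B units.
After a pretend grant, a maximal execution: charlie, echo — then nothing else fits. Check, step by step:
  pool = (1, 1)
  run charlie (needs (1, 1), free (1, 1)); after release of (3, 0) the pool is (4, 1)
  run echo (needs (4, 0), free (4, 1)); after release of (1, 0) the pool is (5, 1)
  alpha cannot run: need (6, 0) vs free (5, 1) (insufficient type-C units)
  delta cannot run: need (2, 3) vs free (5, 1) (insufficient type-B units)
  foxtrot cannot run: need (5, 2) vs free (5, 1) (insufficient type-B units)
Processes that could never finish after the grant: alpha, delta and foxtrot.


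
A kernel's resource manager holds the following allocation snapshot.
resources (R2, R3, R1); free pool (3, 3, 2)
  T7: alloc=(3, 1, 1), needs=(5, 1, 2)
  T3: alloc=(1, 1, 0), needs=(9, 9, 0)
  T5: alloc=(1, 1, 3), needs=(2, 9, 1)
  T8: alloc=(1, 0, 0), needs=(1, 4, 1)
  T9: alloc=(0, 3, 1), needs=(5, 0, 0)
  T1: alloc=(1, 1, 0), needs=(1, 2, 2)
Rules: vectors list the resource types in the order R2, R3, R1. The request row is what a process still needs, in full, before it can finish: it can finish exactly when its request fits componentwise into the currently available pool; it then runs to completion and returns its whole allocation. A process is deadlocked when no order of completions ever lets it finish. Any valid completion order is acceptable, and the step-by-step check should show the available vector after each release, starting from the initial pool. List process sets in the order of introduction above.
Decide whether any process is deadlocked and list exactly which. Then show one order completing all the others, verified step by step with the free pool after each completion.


Deadlocked: T3 and T5.
Key observation: the wall is R3: completing T1, T8, T9, T7 brings the pool only to (8, 8, 4), and all the rest need more.
The rest can finish in the order T1, T8, T9, T7. Step-by-step check:
  pool = (3, 3, 2)
  run T1 (needs (1, 2, 2), free (3, 3, 2)); after release of (1, 1, 0) the pool is (4, 4, 2)
  run T8 (needs (1, 4, 1), free (4, 4, 2)); after release of (1, 0, 0) the pool is (5, 4, 2)
  run T9 (needs (5, 0, 0), free (5, 4, 2)); after release of (0, 3, 1) the pool is (5, 7, 3)
  run T7 (needs (5, 1, 2), free (5, 7, 3)); after release of (3, 1, 1) the pool is (8, 8, 4)
The stuck group stays short no matter what:
  T3 still needs (9, 9, 0) but only (8, 8, 4) is free — short on R2 and R3
  T5 still needs (2, 9, 1) but only (8, 8, 4) is free — short on R3


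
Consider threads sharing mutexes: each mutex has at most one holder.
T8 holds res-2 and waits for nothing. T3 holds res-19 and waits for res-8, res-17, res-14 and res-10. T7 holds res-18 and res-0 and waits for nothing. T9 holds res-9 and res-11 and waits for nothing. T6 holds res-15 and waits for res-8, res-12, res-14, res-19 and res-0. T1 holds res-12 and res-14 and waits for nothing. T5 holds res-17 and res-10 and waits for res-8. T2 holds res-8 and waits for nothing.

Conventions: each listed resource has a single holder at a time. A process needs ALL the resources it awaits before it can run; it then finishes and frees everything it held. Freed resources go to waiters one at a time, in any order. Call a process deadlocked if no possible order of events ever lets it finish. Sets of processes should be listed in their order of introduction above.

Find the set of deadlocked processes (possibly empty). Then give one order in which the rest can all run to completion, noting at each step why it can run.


No process is deadlocked.
Key observation: there is no circular wait here — follow any chain and it reaches a process that is free to run now.
The rest can finish in the order T1, T2, T8, T7, T9, T5, T3, T6.
Verifying each step:
  run T1 (it waits on nothing); releases res-12 and res-14
  run T2 (it waits on nothing); releases res-8
  run T8 (it waits on nothing); releases res-2
  run T7 (it waits on nothing); releases res-18 and res-0
  run T9 (it waits on nothing); releases res-9 and res-11
  run T5 (all its waits — res-8 — are resolved); releases res-17 and res-10
  run T3 (all its waits — res-8, res-17, res-14 and res-10 — are resolved); releases res-19
  run T6 (all its waits — res-8, res-12, res-14, res-19 and res-0 — are resolved); releases res-15


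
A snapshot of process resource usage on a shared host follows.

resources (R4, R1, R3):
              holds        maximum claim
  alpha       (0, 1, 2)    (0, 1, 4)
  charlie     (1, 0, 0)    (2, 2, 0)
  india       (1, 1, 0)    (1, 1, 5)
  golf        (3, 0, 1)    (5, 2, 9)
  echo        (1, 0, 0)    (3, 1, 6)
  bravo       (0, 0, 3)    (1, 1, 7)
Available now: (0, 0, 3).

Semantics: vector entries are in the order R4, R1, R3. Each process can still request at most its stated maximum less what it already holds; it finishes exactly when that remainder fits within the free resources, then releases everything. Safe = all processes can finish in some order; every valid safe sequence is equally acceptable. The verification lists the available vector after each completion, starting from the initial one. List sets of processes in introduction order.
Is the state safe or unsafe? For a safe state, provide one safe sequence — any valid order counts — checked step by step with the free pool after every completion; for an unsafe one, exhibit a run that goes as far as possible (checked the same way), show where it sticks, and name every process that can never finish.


SAFE, for example via the order alpha, india, charlie, bravo, echo, golf.
Key observation: at india the run first touches a limit — (0, 0, 5) against (0, 1, 5), exact on a resource it actually requests.
Step-by-step check:
  pool = (0, 0, 3)
  run alpha (needs (0, 0, 2), free (0, 0, 3)); after release of (0, 1, 2) the pool is (0, 1, 5)
  run india (needs (0, 0, 5), free (0, 1, 5)); after release of (1, 1, 0) the pool is (1, 2, 5)
  run charlie (needs (1, 2, 0), free (1, 2, 5)); after release of (1, 0, 0) the pool is (2, 2, 5)
  run bravo (needs (1, 1, 4), free (2, 2, 5)); after release of (0, 0, 3) the pool is (2, 2, 8)
  run echo (needs (2, 1, 6), free (2, 2, 8)); after release of (1, 0, 0) the pool is (3, 2, 8)
  run golf (needs (2, 2, 8), free (3, 2, 8)); after release of (3, 0, 1) the pool is (6, 2, 9)


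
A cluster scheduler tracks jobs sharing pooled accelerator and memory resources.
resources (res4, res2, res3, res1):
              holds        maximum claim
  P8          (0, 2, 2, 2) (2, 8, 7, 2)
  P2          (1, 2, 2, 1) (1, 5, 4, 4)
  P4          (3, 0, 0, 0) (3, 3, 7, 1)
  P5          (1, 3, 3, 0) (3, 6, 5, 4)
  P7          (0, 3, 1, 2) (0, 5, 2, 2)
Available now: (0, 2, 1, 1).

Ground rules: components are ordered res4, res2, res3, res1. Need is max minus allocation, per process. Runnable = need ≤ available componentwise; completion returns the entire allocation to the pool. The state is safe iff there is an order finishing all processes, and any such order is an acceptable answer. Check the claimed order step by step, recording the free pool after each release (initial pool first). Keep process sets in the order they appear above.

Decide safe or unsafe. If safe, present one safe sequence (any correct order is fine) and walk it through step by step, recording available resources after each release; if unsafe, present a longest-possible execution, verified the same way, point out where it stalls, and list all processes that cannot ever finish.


UNSAFE.
Key observation: after P7, P2 the pool peaks at (1, 7, 4, 4), and each blocked process is short somewhere: P8 on res4, res3; P4 on res3; P5 on res4.
The run P7, P2 cannot be extended any further. Check, step by step:
  pool = (0, 2, 1, 1)
  P7: need (0, 2, 1, 0) fits (0, 2, 1, 1); releases (0, 3, 1, 2), pool now (0, 5, 2, 3)
  P2: need (0, 3, 2, 3) fits (0, 5, 2, 3); releases (1, 2, 2, 1), pool now (1, 7, 4, 4)
  P8 cannot run: need (2, 6, 5, 0) vs free (1, 7, 4, 4) (insufficient res4 and res3)
  P4 cannot run: need (0, 3, 7, 1) vs free (1, 7, 4, 4) (insufficient res3)
  P5 cannot run: need (2, 3, 2, 4) vs free (1, 7, 4, 4) (insufficient res4)
Permanently blocked: P8, P4 and P5.


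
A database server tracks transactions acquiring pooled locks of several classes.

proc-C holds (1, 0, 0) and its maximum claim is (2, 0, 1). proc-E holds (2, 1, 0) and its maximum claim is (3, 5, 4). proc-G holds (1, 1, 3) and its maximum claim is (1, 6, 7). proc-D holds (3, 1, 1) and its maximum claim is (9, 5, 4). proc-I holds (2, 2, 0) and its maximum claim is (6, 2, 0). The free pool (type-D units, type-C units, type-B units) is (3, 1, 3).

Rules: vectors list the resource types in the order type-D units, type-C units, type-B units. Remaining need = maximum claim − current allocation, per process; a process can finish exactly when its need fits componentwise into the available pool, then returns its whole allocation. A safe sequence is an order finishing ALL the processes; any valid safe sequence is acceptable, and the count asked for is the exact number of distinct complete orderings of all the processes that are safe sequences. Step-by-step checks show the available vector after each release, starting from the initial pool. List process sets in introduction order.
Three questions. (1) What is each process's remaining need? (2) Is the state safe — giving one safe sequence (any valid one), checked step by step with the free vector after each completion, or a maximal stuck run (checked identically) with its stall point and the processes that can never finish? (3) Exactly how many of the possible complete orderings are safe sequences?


(1) Need matrix, components ordered type-D units, type-C units, type-B units:
  proc-C: (1, 0, 1)
  proc-E: (1, 4, 4)
  proc-G: (0, 5, 4)
  proc-D: (6, 4, 3)
  proc-I: (4, 0, 0)
(2) UNSAFE.
Key observation: once proc-C, proc-I finish, the pool peaks at (6, 3, 3) — and every remaining process still needs more type-C units than that.
The run proc-C, proc-I cannot be extended any further. Verifying each step:
  pool = (3, 1, 3)
  proc-C needs (1, 0, 1) <= (3, 1, 3) -> finishes; pool += (1, 0, 0) = (4, 1, 3)
  proc-I needs (4, 0, 0) <= (4, 1, 3) -> finishes; pool += (2, 2, 0) = (6, 3, 3)
  blocked: proc-E wants (1, 4, 4), pool (6, 3, 3) — not enough type-C units and type-B units
  blocked: proc-G wants (0, 5, 4), pool (6, 3, 3) — not enough type-C units and type-B units
  blocked: proc-D wants (6, 4, 3), pool (6, 3, 3) — not enough type-C units
Permanently blocked: proc-E, proc-G and proc-D.
(3) Precisely 0 of the possible complete orderings are safe sequences.


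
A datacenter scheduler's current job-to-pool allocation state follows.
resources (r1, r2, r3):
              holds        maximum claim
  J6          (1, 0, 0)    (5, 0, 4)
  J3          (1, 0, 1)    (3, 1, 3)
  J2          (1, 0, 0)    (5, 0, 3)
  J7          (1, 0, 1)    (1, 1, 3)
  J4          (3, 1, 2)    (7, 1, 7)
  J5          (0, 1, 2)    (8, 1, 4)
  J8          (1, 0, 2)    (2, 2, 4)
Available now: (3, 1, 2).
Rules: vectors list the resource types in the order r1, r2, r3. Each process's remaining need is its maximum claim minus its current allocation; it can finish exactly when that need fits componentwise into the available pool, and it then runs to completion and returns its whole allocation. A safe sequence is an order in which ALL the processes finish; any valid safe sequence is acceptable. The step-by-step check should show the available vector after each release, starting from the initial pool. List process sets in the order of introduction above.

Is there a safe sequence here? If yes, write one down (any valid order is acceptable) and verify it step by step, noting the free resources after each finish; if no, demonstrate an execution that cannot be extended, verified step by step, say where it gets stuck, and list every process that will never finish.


The state is UNSAFE.
Key observation: after J7, J3, J6, J2 the pool peaks at (7, 1, 4), and each blocked process is short somewhere: J4 on r3; J5 on r1; J8 on r2.
Going as far as possible: J7, J3, J6, J2; after that, nothing fits. Walking it through:
  pool = (3, 1, 2)
  run J7 (needs (0, 1, 2), free (3, 1, 2)); after release of (1, 0, 1) the pool is (4, 1, 3)
  run J3 (needs (2, 1, 2), free (4, 1, 3)); after release of (1, 0, 1) the pool is (5, 1, 4)
  run J6 (needs (4, 0, 4), free (5, 1, 4)); after release of (1, 0, 0) the pool is (6, 1, 4)
  run J2 (needs (4, 0, 3), free (6, 1, 4)); after release of (1, 0, 0) the pool is (7, 1, 4)
  J4 still needs (4, 0, 5) but only (7, 1, 4) is free — short on r3
  J5 still needs (8, 0, 2) but only (7, 1, 4) is free — short on r1
  J8 still needs (1, 2, 2) but only (7, 1, 4) is free — short on r2
Never able to finish: J4, J5 and J8.


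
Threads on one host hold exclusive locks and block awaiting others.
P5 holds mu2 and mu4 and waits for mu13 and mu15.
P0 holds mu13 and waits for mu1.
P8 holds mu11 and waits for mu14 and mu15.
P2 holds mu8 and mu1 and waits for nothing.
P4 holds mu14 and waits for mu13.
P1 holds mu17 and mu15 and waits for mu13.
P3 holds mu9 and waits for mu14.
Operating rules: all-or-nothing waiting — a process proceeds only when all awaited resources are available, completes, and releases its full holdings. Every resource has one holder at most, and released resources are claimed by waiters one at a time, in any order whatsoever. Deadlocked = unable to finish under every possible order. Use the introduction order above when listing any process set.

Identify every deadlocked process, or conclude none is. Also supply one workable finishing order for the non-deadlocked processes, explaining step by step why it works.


The deadlocked set is empty.
Key observation: all waits point, directly or indirectly, at processes that can finish, so nothing is permanently blocked.
One completion order for the rest: P2, P0, P4, P1, P5, P3, P8.
Step-by-step check:
  run P2 (it waits on nothing); releases mu8 and mu1
  P0 waits on mu1 — all released -> runs and releases mu13
  P4 waits on mu13 — all released -> runs and releases mu14
  P1 waits on mu13 — all released -> runs and releases mu17 and mu15
  P5 waits on mu13 and mu15 — all released -> runs and releases mu2 and mu4
  P3 waits on mu14 — all released -> runs and releases mu9
  P8 waits on mu14 and mu15 — all released -> runs and releases mu11


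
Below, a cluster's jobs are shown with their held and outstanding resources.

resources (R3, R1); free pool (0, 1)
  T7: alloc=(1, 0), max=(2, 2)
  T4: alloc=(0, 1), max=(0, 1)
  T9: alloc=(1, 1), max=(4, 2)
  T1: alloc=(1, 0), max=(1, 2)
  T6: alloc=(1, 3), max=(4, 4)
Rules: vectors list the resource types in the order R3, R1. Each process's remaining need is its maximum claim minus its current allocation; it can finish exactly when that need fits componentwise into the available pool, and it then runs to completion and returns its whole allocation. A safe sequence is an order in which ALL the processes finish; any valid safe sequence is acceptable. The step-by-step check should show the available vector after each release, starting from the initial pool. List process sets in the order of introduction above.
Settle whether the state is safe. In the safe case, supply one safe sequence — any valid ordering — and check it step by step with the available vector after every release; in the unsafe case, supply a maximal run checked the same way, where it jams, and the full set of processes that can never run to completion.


UNSAFE — no complete ordering exists.
Key observation: after T4, T1, T7 complete, (2, 2) is the best the pool ever gets, yet each leftover process wants more R3.
The run T4, T1, T7 cannot be extended any further. Check, step by step:
  pool = (0, 1)
  run T4 (needs (0, 0), free (0, 1)); after release of (0, 1) the pool is (0, 2)
  run T1 (needs (0, 2), free (0, 2)); after release of (1, 0) the pool is (1, 2)
  run T7 (needs (1, 2), free (1, 2)); after release of (1, 0) the pool is (2, 2)
  T9 still needs (3, 1) but only (2, 2) is free — short on R3
  T6 still needs (3, 1) but only (2, 2) is free — short on R3
Processes that can never finish: T9 and T6.


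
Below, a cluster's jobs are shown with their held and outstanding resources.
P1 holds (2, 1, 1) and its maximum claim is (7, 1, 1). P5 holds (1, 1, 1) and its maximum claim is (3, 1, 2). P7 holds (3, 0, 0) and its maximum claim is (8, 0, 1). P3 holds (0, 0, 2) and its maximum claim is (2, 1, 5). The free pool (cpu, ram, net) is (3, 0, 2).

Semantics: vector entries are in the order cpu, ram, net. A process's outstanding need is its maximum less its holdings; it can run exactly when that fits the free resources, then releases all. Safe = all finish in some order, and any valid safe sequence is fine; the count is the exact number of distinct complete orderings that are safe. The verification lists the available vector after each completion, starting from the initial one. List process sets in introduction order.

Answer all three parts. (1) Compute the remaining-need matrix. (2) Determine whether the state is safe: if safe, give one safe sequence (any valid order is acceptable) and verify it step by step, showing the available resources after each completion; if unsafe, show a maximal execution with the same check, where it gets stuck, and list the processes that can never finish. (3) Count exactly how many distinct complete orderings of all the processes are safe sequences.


(1) Remaining need (order cpu, ram, net):
  P1: (5, 0, 0)
  P5: (2, 0, 1)
  P7: (5, 0, 1)
  P3: (2, 1, 3)
(2) UNSAFE — no complete ordering exists.
Key observation: even finishing P5, P3 leaves just (4, 1, 5) free — too little cpu for any of the remaining processes.
The run P5, P3 cannot be extended any further. Walking it through:
  pool = (3, 0, 2)
  P5: need (2, 0, 1) fits (3, 0, 2); releases (1, 1, 1), pool now (4, 1, 3)
  P3: need (2, 1, 3) fits (4, 1, 3); releases (0, 0, 2), pool now (4, 1, 5)
  P1 still needs (5, 0, 0) but only (4, 1, 5) is free — short on cpu
  P7 still needs (5, 0, 1) but only (4, 1, 5) is free — short on cpu
Permanently blocked: P1 and P7.
(3) The exact count: 0 of the possible complete orderings are safe sequences.


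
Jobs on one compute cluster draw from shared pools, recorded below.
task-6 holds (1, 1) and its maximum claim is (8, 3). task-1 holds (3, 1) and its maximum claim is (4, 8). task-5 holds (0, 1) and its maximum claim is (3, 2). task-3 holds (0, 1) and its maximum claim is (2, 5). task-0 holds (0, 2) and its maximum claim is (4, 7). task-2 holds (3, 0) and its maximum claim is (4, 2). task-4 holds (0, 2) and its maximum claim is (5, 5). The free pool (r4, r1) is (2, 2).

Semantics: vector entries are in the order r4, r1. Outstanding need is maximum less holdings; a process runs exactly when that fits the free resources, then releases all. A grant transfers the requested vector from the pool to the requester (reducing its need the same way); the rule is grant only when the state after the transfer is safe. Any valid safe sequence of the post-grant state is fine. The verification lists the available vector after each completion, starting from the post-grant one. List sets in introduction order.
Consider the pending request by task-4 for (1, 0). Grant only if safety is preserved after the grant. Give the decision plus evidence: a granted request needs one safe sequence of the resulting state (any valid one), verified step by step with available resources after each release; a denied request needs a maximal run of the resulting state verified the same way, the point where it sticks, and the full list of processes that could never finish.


GRANT. The post-grant state is safe; one safe sequence: task-2, task-5, task-4, task-0, task-1, task-3, task-6.
Key observation: even at the reduced pool (1, 2), task-2 fits immediately, so safety survives the grant.
Step-by-step check of the post-grant state:
  pool = (1, 2)
  task-2: need (1, 2) fits (1, 2); releases (3, 0), pool now (4, 2)
  task-5: need (3, 1) fits (4, 2); releases (0, 1), pool now (4, 3)
  task-4: need (4, 3) fits (4, 3); releases (1, 2), pool now (5, 5)
  task-0: need (4, 5) fits (5, 5); releases (0, 2), pool now (5, 7)
  task-1: need (1, 7) fits (5, 7); releases (3, 1), pool now (8, 8)
  task-3: need (2, 4) fits (8, 8); releases (0, 1), pool now (8, 9)
  task-6: need (7, 2) fits (8, 9); releases (1, 1), pool now (9, 10)


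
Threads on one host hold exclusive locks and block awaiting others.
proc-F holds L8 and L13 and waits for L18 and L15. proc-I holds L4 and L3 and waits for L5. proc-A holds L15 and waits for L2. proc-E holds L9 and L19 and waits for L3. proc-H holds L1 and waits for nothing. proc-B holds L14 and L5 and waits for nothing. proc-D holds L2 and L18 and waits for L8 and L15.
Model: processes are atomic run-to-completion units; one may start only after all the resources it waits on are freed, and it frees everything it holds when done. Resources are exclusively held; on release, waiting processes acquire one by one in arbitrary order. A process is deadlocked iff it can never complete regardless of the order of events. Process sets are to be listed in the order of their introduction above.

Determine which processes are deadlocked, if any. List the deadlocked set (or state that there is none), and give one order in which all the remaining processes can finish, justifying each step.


Deadlocked set: proc-F, proc-A and proc-D.
Key observation: the knot is the closed ring of waits proc-F -> proc-A -> proc-D -> proc-F; no other process is dragged down with it.
A valid finishing order for the others: proc-B, proc-H, proc-I, proc-E.
Check, step by step:
  proc-B: no waits; runs immediately, freeing L14 and L5
  proc-H: no waits; runs immediately, freeing L1
  proc-I: everything it awaited (L5) is free; runs, freeing L4 and L3
  proc-E: everything it awaited (L3) is free; runs, freeing L9 and L19


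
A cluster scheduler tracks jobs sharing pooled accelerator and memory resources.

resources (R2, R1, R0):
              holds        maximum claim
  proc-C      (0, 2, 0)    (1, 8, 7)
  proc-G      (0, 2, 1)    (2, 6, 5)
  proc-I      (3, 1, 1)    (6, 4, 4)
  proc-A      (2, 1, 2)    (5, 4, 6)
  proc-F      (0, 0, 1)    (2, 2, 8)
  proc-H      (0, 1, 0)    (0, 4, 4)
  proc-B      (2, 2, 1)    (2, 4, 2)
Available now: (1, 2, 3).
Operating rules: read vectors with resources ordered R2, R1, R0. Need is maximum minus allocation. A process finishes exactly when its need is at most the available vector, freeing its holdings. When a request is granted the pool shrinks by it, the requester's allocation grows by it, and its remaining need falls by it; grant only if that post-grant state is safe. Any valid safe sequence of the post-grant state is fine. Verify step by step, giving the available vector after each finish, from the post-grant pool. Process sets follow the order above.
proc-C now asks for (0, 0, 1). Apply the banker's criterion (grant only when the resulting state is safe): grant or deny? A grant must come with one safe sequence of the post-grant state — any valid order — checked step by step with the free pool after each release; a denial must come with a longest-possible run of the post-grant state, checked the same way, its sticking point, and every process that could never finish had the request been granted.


GRANT — the state after the grant stays safe, e.g. via proc-B, proc-I, proc-A, proc-G, proc-F, proc-C, proc-H.
Key observation: after the grant the pool drops to (1, 2, 2), which still lets proc-B finish first and unwind the rest.
Verifying the post-grant state step by step:
  pool = (1, 2, 2)
  run proc-B (needs (0, 2, 1), free (1, 2, 2)); after release of (2, 2, 1) the pool is (3, 4, 3)
  run proc-I (needs (3, 3, 3), free (3, 4, 3)); after release of (3, 1, 1) the pool is (6, 5, 4)
  run proc-A (needs (3, 3, 4), free (6, 5, 4)); after release of (2, 1, 2) the pool is (8, 6, 6)
  run proc-G (needs (2, 4, 4), free (8, 6, 6)); after release of (0, 2, 1) the pool is (8, 8, 7)
  run proc-F (needs (2, 2, 7), free (8, 8, 7)); after release of (0, 0, 1) the pool is (8, 8, 8)
  run proc-C (needs (1, 6, 6), free (8, 8, 8)); after release of (0, 2, 1) the pool is (8, 10, 9)
  run proc-H (needs (0, 3, 4), free (8, 10, 9)); after release of (0, 1, 0) the pool is (8, 11, 9)


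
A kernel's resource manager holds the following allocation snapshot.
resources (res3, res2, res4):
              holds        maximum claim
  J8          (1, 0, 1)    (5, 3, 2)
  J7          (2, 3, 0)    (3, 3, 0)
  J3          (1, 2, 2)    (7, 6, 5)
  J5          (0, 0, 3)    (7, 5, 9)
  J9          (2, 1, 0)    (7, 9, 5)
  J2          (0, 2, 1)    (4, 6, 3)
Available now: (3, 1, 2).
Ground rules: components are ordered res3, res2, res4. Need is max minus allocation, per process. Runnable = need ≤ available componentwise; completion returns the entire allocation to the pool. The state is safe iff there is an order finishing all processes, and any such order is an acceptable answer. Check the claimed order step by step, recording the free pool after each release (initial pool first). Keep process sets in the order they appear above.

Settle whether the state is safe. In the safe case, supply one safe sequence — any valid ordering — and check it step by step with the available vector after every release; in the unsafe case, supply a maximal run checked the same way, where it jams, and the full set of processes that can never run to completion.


SAFE, for example via the order J7, J2, J8, J3, J9, J5.
Key observation: the order's first zero-slack moment is J2 ((4, 4, 2) needed, (5, 4, 2) free — a requested resource with nothing to spare).
Check, step by step:
  pool = (3, 1, 2)
  J7 needs (1, 0, 0) <= (3, 1, 2) -> finishes; pool += (2, 3, 0) = (5, 4, 2)
  J2 needs (4, 4, 2) <= (5, 4, 2) -> finishes; pool += (0, 2, 1) = (5, 6, 3)
  J8 needs (4, 3, 1) <= (5, 6, 3) -> finishes; pool += (1, 0, 1) = (6, 6, 4)
  J3 needs (6, 4, 3) <= (6, 6, 4) -> finishes; pool += (1, 2, 2) = (7, 8, 6)
  J9 needs (5, 8, 5) <= (7, 8, 6) -> finishes; pool += (2, 1, 0) = (9, 9, 6)
  J5 needs (7, 5, 6) <= (9, 9, 6) -> finishes; pool += (0, 0, 3) = (9, 9, 9)


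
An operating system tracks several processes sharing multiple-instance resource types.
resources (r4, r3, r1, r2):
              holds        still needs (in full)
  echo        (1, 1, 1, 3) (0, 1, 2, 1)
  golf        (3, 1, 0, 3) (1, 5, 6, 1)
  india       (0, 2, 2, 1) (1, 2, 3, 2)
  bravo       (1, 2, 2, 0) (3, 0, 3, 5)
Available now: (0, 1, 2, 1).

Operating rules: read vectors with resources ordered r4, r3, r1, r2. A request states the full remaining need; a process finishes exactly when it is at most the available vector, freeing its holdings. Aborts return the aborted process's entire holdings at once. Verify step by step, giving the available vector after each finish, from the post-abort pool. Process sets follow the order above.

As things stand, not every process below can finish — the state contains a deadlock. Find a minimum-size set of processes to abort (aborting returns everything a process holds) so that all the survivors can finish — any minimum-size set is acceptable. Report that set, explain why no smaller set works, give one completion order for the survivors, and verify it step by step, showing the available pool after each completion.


The answer: abort bravo.
Key observation: golf had no path to completion before; after the abort of bravo ((1, 2, 2, 0) returned), step 3 is where it fits.
No smaller set exists: with zero aborts the deadlock remains.
One survivor order: echo, india, golf. Step-by-step check (post-abort pool first):
  pool = (1, 3, 4, 1)
  echo needs (0, 1, 2, 1) <= (1, 3, 4, 1) -> finishes; pool += (1, 1, 1, 3) = (2, 4, 5, 4)
  india needs (1, 2, 3, 2) <= (2, 4, 5, 4) -> finishes; pool += (0, 2, 2, 1) = (2, 6, 7, 5)
  golf needs (1, 5, 6, 1) <= (2, 6, 7, 5) -> finishes; pool += (3, 1, 0, 3) = (5, 7, 7, 8)


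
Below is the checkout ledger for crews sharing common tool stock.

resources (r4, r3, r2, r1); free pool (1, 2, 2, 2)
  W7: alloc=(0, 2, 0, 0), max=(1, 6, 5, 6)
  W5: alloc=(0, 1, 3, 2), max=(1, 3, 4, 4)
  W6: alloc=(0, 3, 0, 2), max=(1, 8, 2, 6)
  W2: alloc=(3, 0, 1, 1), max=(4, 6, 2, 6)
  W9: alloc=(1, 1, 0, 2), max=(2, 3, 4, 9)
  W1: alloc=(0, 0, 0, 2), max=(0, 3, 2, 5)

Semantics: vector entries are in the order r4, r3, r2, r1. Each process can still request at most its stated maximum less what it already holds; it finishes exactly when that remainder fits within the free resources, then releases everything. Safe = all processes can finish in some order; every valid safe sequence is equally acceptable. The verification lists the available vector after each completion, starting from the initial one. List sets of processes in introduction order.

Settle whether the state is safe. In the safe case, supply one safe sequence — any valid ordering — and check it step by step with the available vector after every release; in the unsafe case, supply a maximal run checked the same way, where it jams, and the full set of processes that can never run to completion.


UNSAFE — no complete ordering exists.
Key observation: after W5, W1 the pool peaks at (1, 3, 5, 6), and each blocked process is short somewhere: W7 on r3; W6 on r3; W2 on r3; W9 on r1.
A maximal execution: W5, W1 — then nothing else fits. Walking it through:
  pool = (1, 2, 2, 2)
  W5 needs (1, 2, 1, 2) <= (1, 2, 2, 2) -> finishes; pool += (0, 1, 3, 2) = (1, 3, 5, 4)
  W1 needs (0, 3, 2, 3) <= (1, 3, 5, 4) -> finishes; pool += (0, 0, 0, 2) = (1, 3, 5, 6)
  W7 cannot run: need (1, 4, 5, 6) vs free (1, 3, 5, 6) (insufficient r3)
  W6 cannot run: need (1, 5, 2, 4) vs free (1, 3, 5, 6) (insufficient r3)
  W2 cannot run: need (1, 6, 1, 5) vs free (1, 3, 5, 6) (insufficient r3)
  W9 cannot run: need (1, 2, 4, 7) vs free (1, 3, 5, 6) (insufficient r1)
Processes that can never finish: W7, W6, W2 and W9.


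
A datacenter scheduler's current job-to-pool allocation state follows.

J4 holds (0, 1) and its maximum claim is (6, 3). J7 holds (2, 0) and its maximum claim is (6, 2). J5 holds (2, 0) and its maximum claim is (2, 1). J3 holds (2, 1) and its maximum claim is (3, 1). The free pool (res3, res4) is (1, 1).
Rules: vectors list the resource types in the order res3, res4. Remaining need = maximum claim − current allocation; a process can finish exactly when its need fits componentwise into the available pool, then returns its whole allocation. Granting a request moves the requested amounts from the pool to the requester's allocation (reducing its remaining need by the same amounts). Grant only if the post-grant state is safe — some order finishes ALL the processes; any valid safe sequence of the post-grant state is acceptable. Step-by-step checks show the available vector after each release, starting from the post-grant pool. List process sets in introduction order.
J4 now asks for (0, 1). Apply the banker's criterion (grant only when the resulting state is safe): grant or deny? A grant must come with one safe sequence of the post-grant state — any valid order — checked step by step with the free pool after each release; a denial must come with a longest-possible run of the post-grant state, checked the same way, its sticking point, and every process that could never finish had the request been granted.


DENY. Granting would leave the state unsafe.
Key observation: after J3, J5 the pool peaks at (5, 1), and each blocked process is short somewhere: J4 on res3; J7 on res4.
After a pretend grant, a maximal execution: J3, J5 — then nothing else fits. Verifying each step:
  pool = (1, 0)
  J3 needs (1, 0) <= (1, 0) -> finishes; pool += (2, 1) = (3, 1)
  J5 needs (0, 1) <= (3, 1) -> finishes; pool += (2, 0) = (5, 1)
  J4 cannot run: need (6, 1) vs free (5, 1) (insufficient res3)
  J7 cannot run: need (4, 2) vs free (5, 1) (insufficient res4)
Post-grant, the permanently blocked set is J4 and J7.


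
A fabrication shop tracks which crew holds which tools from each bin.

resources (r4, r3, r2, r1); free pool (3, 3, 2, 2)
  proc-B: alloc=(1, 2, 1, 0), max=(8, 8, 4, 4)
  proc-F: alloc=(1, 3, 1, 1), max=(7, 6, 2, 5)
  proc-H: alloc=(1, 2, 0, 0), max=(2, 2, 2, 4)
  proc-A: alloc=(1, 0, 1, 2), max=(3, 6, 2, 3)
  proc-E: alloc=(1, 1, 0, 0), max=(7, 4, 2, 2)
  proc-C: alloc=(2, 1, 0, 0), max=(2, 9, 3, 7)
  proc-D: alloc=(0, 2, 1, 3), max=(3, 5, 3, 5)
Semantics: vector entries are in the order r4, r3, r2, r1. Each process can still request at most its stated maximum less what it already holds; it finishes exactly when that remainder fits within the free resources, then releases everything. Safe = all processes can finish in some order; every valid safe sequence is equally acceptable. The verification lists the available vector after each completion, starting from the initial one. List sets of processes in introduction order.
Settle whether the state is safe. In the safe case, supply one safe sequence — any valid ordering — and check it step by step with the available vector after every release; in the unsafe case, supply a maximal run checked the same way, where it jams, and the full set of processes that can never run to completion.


UNSAFE.
Key observation: after proc-D, proc-H, proc-A the pool peaks at (5, 7, 4, 7), and each blocked process is short somewhere: proc-B on r4; proc-F on r4; proc-E on r4; proc-C on r3.
The run proc-D, proc-H, proc-A cannot be extended any further. Step-by-step check:
  pool = (3, 3, 2, 2)
  run proc-D (needs (3, 3, 2, 2), free (3, 3, 2, 2)); after release of (0, 2, 1, 3) the pool is (3, 5, 3, 5)
  run proc-H (needs (1, 0, 2, 4), free (3, 5, 3, 5)); after release of (1, 2, 0, 0) the pool is (4, 7, 3, 5)
  run proc-A (needs (2, 6, 1, 1), free (4, 7, 3, 5)); after release of (1, 0, 1, 2) the pool is (5, 7, 4, 7)
  proc-B still needs (7, 6, 3, 4) but only (5, 7, 4, 7) is free — short on r4
  proc-F still needs (6, 3, 1, 4) but only (5, 7, 4, 7) is free — short on r4
  proc-E still needs (6, 3, 2, 2) but only (5, 7, 4, 7) is free — short on r4
  proc-C still needs (0, 8, 3, 7) but only (5, 7, 4, 7) is free — short on r3
Processes that can never finish: proc-B, proc-F, proc-E and proc-C.


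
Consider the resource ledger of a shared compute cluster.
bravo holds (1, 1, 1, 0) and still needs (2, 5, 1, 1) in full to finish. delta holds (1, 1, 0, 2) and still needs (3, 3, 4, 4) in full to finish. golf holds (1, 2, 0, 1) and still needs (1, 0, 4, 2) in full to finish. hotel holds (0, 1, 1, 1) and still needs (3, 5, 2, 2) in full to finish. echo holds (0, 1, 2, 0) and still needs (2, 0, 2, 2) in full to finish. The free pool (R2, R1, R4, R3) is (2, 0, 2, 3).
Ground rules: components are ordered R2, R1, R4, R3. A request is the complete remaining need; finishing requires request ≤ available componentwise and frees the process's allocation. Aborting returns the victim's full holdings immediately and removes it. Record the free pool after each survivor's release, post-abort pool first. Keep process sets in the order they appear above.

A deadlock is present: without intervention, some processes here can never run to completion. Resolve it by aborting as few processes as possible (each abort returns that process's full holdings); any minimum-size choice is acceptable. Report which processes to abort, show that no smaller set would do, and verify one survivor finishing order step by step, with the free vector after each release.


Minimum abort set: bravo.
Key observation: hotel could never have finished before the abort; with (1, 1, 1, 0) returned by bravo, it fits at step 4.
Why nothing smaller works: aborting no one leaves the state deadlocked as given.
Survivors finish in the order: echo, golf, delta, hotel. Walking it through (pool after the aborts first):
  pool = (3, 1, 3, 3)
  echo needs (2, 0, 2, 2) <= (3, 1, 3, 3) -> finishes; pool += (0, 1, 2, 0) = (3, 2, 5, 3)
  golf needs (1, 0, 4, 2) <= (3, 2, 5, 3) -> finishes; pool += (1, 2, 0, 1) = (4, 4, 5, 4)
  delta needs (3, 3, 4, 4) <= (4, 4, 5, 4) -> finishes; pool += (1, 1, 0, 2) = (5, 5, 5, 6)
  hotel needs (3, 5, 2, 2) <= (5, 5, 5, 6) -> finishes; pool += (0, 1, 1, 1) = (5, 6, 6, 7)


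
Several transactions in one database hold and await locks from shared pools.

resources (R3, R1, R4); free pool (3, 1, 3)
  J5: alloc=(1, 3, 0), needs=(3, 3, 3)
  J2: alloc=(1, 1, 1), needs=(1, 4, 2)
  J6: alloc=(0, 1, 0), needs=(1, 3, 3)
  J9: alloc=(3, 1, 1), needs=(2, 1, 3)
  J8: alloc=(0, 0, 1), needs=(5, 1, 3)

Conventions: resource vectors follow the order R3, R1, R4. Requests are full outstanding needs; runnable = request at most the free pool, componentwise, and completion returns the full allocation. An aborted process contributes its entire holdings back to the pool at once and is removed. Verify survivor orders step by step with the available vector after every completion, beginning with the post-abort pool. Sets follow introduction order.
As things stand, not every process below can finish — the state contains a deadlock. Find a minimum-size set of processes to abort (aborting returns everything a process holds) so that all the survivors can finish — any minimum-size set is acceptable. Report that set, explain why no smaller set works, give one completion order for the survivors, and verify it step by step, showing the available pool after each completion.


The answer: abort J5.
Key observation: no ordering could ever have run J6 before the abort of J5; with (1, 3, 0) back in the pool it fits at step 3.
No smaller set exists: with zero aborts the deadlock remains.
Survivors finish in the order: J9, J8, J6, J2. Verifying each step (pool after the aborts first):
  pool = (4, 4, 3)
  run J9 (needs (2, 1, 3), free (4, 4, 3)); after release of (3, 1, 1) the pool is (7, 5, 4)
  run J8 (needs (5, 1, 3), free (7, 5, 4)); after release of (0, 0, 1) the pool is (7, 5, 5)
  run J6 (needs (1, 3, 3), free (7, 5, 5)); after release of (0, 1, 0) the pool is (7, 6, 5)
  run J2 (needs (1, 4, 2), free (7, 6, 5)); after release of (1, 1, 1) the pool is (8, 7, 6)
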